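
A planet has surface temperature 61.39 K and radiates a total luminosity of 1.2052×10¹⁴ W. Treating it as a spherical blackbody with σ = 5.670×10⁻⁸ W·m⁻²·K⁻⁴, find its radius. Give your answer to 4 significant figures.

R ≈ 3.451×10⁶ m

L = 4πR²σT⁴ ⇒ R = √(L/(4πσT⁴)).
σT⁴ = 0.805329 W/m², so R = √(1.2052×10¹⁴/(4π×0.805329)) = 3.451×10⁶ m.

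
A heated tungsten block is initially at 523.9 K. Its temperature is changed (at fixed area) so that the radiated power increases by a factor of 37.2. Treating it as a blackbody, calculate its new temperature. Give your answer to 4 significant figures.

T₂ ≈ 1294 K

P ∝ T⁴, so T₂/T₁ = (P₂/P₁)^(1/4) = (37.2)^(1/4) = 2.46965.
T₂ = 523.9 × 2.46965 = 1294 K.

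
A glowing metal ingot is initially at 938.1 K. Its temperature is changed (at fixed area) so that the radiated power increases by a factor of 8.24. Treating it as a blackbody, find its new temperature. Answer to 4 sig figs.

T₂ ≈ 1589 K

P ∝ T⁴, so T₂/T₁ = (P₂/P₁)^(1/4) = (8.24)^(1/4) = 1.69427.
T₂ = 938.1 × 1.69427 = 1589 K.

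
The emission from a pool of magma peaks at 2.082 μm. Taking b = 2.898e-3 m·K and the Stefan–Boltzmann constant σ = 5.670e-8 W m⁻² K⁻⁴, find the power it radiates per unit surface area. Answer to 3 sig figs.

Wien's law: T = b/λ_max = 2.898×10⁻³/2.082×10⁻⁶ = 1391.93 K.
Then I = σT⁴ = 5.670×10⁻⁸×(1391.93)⁴ = 2.13×10⁵ W/m².

I ≈ 2.13×10⁵ W/m²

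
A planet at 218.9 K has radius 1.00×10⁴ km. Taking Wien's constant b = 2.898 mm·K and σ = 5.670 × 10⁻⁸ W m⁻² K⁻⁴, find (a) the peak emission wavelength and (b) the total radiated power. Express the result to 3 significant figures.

(a) λ_max = b/T = 2.898×10⁻³/218.9 = 1.324×10⁻⁵ m = 13.2 μm.
Surface area A = 4πR² = 4π(1.00×10⁷ m)² = 1.25664×10¹⁵ m².
(b) P = σAT⁴ = 5.670×10⁻⁸×1.25664×10¹⁵×(218.9)⁴ = 1.64×10¹⁷ W.

λ_max ≈ 13.2 μm; P ≈ 1.64×10¹⁷ W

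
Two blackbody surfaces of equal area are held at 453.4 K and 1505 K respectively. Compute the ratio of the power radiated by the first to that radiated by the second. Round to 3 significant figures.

P₁/P₂ ≈ 8.24×10⁻³

With equal areas, P₁/P₂ = (T₁/T₂)⁴ = (453.4/1505)⁴ = 8.24×10⁻³.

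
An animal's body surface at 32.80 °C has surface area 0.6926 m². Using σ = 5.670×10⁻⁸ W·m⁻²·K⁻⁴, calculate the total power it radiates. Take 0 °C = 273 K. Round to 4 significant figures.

T = 32.80 °C + 273 = 305.80 K.
Area A = 0.6926 m².
P = σAT⁴ = 5.670×10⁻⁸ × 0.6926 × (305.80)⁴ = 343.4 W.

P ≈ 343.4 W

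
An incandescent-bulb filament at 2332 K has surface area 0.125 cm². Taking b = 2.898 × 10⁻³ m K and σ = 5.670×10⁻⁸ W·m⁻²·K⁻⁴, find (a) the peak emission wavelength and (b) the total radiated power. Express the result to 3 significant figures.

λ_max ≈ 1.24×10³ nm; P ≈ 21.0 W

(a) λ_max = b/T = 2.898×10⁻³/2332 = 1.243×10⁻⁶ m = 1.24×10³ nm.
Area A = 0.125 cm² = 1.25×10⁻⁵ m².
(b) P = σAT⁴ = 5.670×10⁻⁸×1.25×10⁻⁵×(2332)⁴ = 21.0 W.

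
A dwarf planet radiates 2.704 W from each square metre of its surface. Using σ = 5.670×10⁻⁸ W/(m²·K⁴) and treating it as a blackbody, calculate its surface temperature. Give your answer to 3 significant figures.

I = σT⁴, so T = (I/σ)^(1/4) = (2.704/(5.670×10⁻⁸))^(1/4) = 83.1 K.

T ≈ 83.1 K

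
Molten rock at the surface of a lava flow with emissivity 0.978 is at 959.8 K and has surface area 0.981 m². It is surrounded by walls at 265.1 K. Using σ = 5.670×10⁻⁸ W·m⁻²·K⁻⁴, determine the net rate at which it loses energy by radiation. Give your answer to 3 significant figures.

Area A = 0.981 m².
Net radiated power P_net = εσA(T⁴ − T₀⁴) = 0.978×5.670×10⁻⁸×0.981×(959.8⁴ − 265.1⁴).
T⁴ − T₀⁴ = 8.48639×10¹¹ − 4.93900×10⁹ = 8.43700×10¹¹ K⁴, so P_net = 4.59×10⁴ W.

Net loss ≈ 4.59×10⁴ W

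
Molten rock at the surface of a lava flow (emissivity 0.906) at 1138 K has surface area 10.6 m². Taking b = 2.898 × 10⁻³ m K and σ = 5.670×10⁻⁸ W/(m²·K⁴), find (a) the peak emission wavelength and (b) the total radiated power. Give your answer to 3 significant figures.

(a) λ_max = b/T = 2.898×10⁻³/1138 = 2.547×10⁻⁶ m = 2.55×10³ nm.
Area A = 10.6 m².
(b) P = εσAT⁴ = 0.906×5.670×10⁻⁸×10.6×(1138)⁴ = 9.13×10⁵ W.

λ_max ≈ 2.55×10³ nm; P ≈ 9.13×10⁵ W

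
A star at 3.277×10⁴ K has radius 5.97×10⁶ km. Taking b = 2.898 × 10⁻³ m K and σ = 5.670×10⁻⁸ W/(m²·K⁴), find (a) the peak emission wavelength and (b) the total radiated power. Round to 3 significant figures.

(a) λ_max = b/T = 2.898×10⁻³/3.277×10⁴ = 8.843×10⁻⁸ m = 88.4 nm.
Surface area A = 4πR² = 4π(5.97×10⁹ m)² = 4.47877×10²⁰ m².
(b) P = σAT⁴ = 5.670×10⁻⁸×4.47877×10²⁰×(3.277×10⁴)⁴ = 2.93×10³¹ W.

λ_max ≈ 88.4 nm; P ≈ 2.93×10³¹ W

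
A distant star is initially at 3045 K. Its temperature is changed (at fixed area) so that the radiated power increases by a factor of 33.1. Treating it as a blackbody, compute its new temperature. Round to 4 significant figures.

P ∝ T⁴, so T₂/T₁ = (P₂/P₁)^(1/4) = (33.1)^(1/4) = 2.39860.
T₂ = 3045 × 2.39860 = 7304 K.

T₂ ≈ 7304 K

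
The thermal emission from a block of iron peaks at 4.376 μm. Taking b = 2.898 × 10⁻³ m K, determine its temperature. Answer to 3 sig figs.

Wien's law gives T = b/λ_max = (2.898×10⁻³ m·K)/(4.376×10⁻⁶ m) = 662 K.

T ≈ 662 K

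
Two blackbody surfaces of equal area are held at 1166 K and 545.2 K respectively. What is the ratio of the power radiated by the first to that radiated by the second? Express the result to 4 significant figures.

P₁/P₂ ≈ 20.92

With equal areas, P₁/P₂ = (T₁/T₂)⁴ = (1166/545.2)⁴ = 20.92.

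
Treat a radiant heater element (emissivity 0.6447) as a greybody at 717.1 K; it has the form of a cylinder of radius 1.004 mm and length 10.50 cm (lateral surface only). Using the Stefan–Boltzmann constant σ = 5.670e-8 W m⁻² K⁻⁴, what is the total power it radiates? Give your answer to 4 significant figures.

P ≈ 6.403 W

Lateral area A = 2πrL = 2π×1.004×10⁻³×0.1050 = 6.62373×10⁻⁴ m².
P = εσAT⁴ = 0.6447 × 5.670×10⁻⁸ × 6.62373×10⁻⁴ × (717.1)⁴ = 6.403 W.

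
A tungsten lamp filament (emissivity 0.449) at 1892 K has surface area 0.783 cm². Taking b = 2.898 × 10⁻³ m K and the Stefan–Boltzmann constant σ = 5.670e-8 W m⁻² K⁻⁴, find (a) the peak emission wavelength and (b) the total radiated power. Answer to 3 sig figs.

(a) λ_max = b/T = 2.898×10⁻³/1892 = 1.532×10⁻⁶ m = 1.53 μm.
Area A = 0.783 cm² = 7.83×10⁻⁵ m².
(b) P = εσAT⁴ = 0.449×5.670×10⁻⁸×7.83×10⁻⁵×(1892)⁴ = 25.5 W.

λ_max ≈ 1.53 μm; P ≈ 25.5 W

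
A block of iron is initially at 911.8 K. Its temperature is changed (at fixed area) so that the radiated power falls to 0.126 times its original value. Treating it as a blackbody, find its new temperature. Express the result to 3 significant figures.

P ∝ T⁴, so T₂/T₁ = (P₂/P₁)^(1/4) = (0.126)^(1/4) = 0.595789.
T₂ = 911.8 × 0.595789 = 543 K.

T₂ ≈ 543 K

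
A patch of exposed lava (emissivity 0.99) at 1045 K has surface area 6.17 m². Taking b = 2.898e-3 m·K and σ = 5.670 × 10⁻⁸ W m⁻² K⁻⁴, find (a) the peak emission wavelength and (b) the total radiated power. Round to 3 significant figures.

(a) λ_max = b/T = 2.898×10⁻³/1045 = 2.773×10⁻⁶ m = 2.77×10³ nm.
Area A = 6.17 m².
(b) P = εσAT⁴ = 0.99×5.670×10⁻⁸×6.17×(1045)⁴ = 4.13×10⁵ W.

λ_max ≈ 2.77×10³ nm; P ≈ 4.13×10⁵ W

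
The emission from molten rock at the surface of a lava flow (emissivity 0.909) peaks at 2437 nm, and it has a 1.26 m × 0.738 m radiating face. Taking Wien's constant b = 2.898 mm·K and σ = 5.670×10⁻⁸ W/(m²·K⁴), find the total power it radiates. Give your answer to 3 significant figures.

Wien's law: T = b/λ_max = 2.898×10⁻³/2.437×10⁻⁶ = 1189.17 K.
Area A = 1.26 × 0.738 = 0.92988 m².
Then P = εσAT⁴ = 0.909×5.670×10⁻⁸×0.92988×(1189.17)⁴ = 9.58×10⁴ W.

P ≈ 9.58×10⁴ W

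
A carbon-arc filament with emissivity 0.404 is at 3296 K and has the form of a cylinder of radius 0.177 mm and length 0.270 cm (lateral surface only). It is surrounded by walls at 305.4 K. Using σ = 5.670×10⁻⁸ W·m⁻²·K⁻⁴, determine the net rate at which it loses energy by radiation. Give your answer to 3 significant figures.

Lateral area A = 2πrL = 2π×1.77×10⁻⁴×2.70×10⁻³ = 3.00273×10⁻⁶ m².
Net radiated power P_net = εσA(T⁴ − T₀⁴) = 0.404×5.670×10⁻⁸×3.00273×10⁻⁶×(3296⁴ − 305.4⁴).
T⁴ − T₀⁴ = 1.18018×10¹⁴ − 8.69914×10⁹ = 1.18009×10¹⁴ K⁴, so P_net = 8.12 W.

Net loss ≈ 8.12 W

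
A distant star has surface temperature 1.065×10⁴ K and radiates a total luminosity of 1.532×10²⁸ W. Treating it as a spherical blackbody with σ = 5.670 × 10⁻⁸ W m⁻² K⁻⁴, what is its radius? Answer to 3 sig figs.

R ≈ 1.29×10⁹ m

L = 4πR²σT⁴ ⇒ R = √(L/(4πσT⁴)).
σT⁴ = 7.29426×10⁸ W/m², so R = √(1.532×10²⁸/(4π×7.29426×10⁸)) = 1.29×10⁹ m.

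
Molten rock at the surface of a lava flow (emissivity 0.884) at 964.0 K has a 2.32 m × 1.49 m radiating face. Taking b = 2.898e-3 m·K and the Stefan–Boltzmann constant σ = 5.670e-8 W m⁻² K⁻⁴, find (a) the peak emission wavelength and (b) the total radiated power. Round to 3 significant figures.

(a) λ_max = b/T = 2.898×10⁻³/964.0 = 3.006×10⁻⁶ m = 3.01 μm.
Area A = 2.32 × 1.49 = 3.4568 m².
(b) P = εσAT⁴ = 0.884×5.670×10⁻⁸×3.4568×(964.0)⁴ = 1.50×10⁵ W.

λ_max ≈ 3.01 μm; P ≈ 1.50×10⁵ W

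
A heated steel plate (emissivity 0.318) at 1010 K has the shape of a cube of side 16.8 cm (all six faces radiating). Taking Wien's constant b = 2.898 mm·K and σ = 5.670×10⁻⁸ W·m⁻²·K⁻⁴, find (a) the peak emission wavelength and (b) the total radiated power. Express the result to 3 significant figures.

λ_max ≈ 2.87 μm; P ≈ 3.18×10³ W

(a) λ_max = b/T = 2.898×10⁻³/1010 = 2.869×10⁻⁶ m = 2.87 μm.
Area A = 6s² = 6×(0.168 m)² = 0.169344 m².
(b) P = εσAT⁴ = 0.318×5.670×10⁻⁸×0.169344×(1010)⁴ = 3.18×10³ W.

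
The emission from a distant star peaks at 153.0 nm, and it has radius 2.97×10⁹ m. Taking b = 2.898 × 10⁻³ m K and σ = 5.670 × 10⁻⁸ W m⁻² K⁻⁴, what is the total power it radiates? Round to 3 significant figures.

P ≈ 8.09×10²⁹ W

Wien's law: T = b/λ_max = 2.898×10⁻³/1.530×10⁻⁷ = 18941.2 K.
Surface area A = 4πR² = 4π(2.97×10⁹ m)² = 1.10847×10²⁰ m².
Then P = σAT⁴ = 5.670×10⁻⁸×1.10847×10²⁰×(18941.2)⁴ = 8.09×10²⁹ W.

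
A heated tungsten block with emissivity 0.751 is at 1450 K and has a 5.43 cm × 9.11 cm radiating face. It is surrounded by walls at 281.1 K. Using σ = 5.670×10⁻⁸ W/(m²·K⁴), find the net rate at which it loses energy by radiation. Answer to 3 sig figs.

Net loss ≈ 930 W

Area A = 0.0543 × 0.0911 = 4.94673×10⁻³ m².
Net radiated power P_net = εσA(T⁴ − T₀⁴) = 0.751×5.670×10⁻⁸×4.94673×10⁻³×(1450⁴ − 281.1⁴).
T⁴ − T₀⁴ = 4.42051×10¹² − 6.24372×10⁹ = 4.41427×10¹² K⁴, so P_net = 930 W.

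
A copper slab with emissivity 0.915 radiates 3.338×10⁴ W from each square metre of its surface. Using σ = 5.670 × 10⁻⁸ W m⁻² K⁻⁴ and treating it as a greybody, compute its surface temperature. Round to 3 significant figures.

T ≈ 896 K

I = εσT⁴, so T = (I/εσ)^(1/4) = (3.338×10⁴/(0.915×5.670×10⁻⁸))^(1/4) = 896 K.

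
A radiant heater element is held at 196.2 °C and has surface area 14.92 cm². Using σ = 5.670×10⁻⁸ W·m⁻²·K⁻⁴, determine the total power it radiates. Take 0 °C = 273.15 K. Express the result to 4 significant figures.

P ≈ 4.105 W

T = 196.2 °C + 273.15 = 469.35 K.
Area A = 14.92 cm² = 1.492×10⁻³ m².
P = σAT⁴ = 5.670×10⁻⁸ × 1.492×10⁻³ × (469.35)⁴ = 4.105 W.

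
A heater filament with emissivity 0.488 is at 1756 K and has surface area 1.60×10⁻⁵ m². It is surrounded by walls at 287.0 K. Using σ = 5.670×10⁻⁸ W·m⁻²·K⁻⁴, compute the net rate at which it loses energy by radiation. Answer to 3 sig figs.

Area A = 1.60×10⁻⁵ m².
Net radiated power P_net = εσA(T⁴ − T₀⁴) = 0.488×5.670×10⁻⁸×1.60×10⁻⁵×(1756⁴ − 287.0⁴).
T⁴ − T₀⁴ = 9.50819×10¹² − 6.78465×10⁹ = 9.50141×10¹² K⁴, so P_net = 4.21 W.

Net loss ≈ 4.21 W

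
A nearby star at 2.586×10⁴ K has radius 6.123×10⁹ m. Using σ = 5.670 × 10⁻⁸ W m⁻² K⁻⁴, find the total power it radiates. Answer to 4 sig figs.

P ≈ 1.195×10³¹ W

Surface area A = 4πR² = 4π(6.123×10⁹ m)² = 4.71127×10²⁰ m².
P = σAT⁴ = 5.670×10⁻⁸ × 4.71127×10²⁰ × (2.586×10⁴)⁴ = 1.195×10³¹ W.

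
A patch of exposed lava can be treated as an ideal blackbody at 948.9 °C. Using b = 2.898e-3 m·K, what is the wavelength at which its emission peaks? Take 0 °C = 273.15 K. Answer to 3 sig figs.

T = 948.9 °C + 273.15 = 1222.05 K.
Wien's displacement law: λ_max = b/T = (2.898×10⁻³ m·K)/(1222.05 K) = 2.371×10⁻⁶ m.
That is 2.37 μm, in the infrared range.

λ_max ≈ 2.37 μm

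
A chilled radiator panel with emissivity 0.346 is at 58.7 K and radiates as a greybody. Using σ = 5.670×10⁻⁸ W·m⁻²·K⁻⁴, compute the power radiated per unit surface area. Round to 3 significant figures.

I ≈ 0.233 W/m²

Stefan–Boltzmann: I = εσT⁴ = 0.346 × 5.670×10⁻⁸ × (58.7)⁴ = 0.233 W/m².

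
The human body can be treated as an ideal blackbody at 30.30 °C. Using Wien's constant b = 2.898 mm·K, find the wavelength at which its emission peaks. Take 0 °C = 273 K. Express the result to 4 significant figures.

T = 30.30 °C + 273 = 303.30 K.
Wien's displacement law: λ_max = b/T = (2.898×10⁻³ m·K)/(303.30 K) = 9.5549×10⁻⁶ m.
That is 9.555 μm, in the infrared range.

λ_max ≈ 9.555 μm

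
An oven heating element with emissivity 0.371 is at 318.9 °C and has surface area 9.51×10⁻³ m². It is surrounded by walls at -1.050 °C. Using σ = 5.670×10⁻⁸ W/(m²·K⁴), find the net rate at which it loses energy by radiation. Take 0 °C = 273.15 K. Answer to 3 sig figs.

Net loss ≈ 23.5 W

T = 318.9 °C + 273.15 = 592.05 K.
Surroundings: T = -1.050 °C + 273.15 = 272.100 K.
Area A = 9.51×10⁻³ m².
Net radiated power P_net = εσA(T⁴ − T₀⁴) = 0.371×5.670×10⁻⁸×9.51×10⁻³×(592.05⁴ − 272.100⁴).
T⁴ − T₀⁴ = 1.22867×10¹¹ − 5.48169×10⁹ = 1.17385×10¹¹ K⁴, so P_net = 23.5 W.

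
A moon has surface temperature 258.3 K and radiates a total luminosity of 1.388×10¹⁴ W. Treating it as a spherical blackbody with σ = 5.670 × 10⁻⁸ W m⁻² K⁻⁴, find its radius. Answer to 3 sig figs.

R ≈ 2.09×10⁵ m

L = 4πR²σT⁴ ⇒ R = √(L/(4πσT⁴)).
σT⁴ = 252.395 W/m², so R = √(1.388×10¹⁴/(4π×252.395)) = 2.09×10⁵ m.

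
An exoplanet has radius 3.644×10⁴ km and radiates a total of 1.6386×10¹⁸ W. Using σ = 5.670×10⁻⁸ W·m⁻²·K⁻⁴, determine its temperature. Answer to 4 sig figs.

Surface area A = 4πR² = 4π(3.644×10⁷ m)² = 1.66866×10¹⁶ m².
P = σAT⁴ ⇒ T = (P/(σA))^(1/4) = (1.6386×10¹⁸/(5.670×10⁻⁸×1.66866×10¹⁶))^(1/4) = 204.0 K.

T ≈ 204.0 K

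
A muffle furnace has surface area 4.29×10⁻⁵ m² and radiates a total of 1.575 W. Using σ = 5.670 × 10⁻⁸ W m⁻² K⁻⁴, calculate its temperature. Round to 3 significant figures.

Area A = 4.29×10⁻⁵ m².
P = σAT⁴ ⇒ T = (P/(σA))^(1/4) = (1.575/(5.670×10⁻⁸×4.29×10⁻⁵))^(1/4) = 897 K.

T ≈ 897 K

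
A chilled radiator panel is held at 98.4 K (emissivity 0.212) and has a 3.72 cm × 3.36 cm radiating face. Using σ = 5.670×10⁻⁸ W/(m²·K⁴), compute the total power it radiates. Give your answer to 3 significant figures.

P ≈ 1.41×10⁻³ W

Area A = 0.0372 × 0.0336 = 1.24992×10⁻³ m².
P = εσAT⁴ = 0.212 × 5.670×10⁻⁸ × 1.24992×10⁻³ × (98.4)⁴ = 1.41×10⁻³ W.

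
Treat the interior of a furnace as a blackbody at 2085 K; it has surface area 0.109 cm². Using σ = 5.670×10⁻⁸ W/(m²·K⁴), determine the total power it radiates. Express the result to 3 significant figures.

P ≈ 11.7 W

Area A = 0.109 cm² = 1.09×10⁻⁵ m².
P = σAT⁴ = 5.670×10⁻⁸ × 1.09×10⁻⁵ × (2085)⁴ = 11.7 W.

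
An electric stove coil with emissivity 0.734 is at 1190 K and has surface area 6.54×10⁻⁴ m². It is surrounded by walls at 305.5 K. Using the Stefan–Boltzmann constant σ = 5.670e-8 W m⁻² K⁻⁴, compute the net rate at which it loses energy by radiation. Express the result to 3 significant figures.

Net loss ≈ 54.3 W

Area A = 6.54×10⁻⁴ m².
Net radiated power P_net = εσA(T⁴ − T₀⁴) = 0.734×5.670×10⁻⁸×6.54×10⁻⁴×(1190⁴ − 305.5⁴).
T⁴ − T₀⁴ = 2.00534×10¹² − 8.71054×10⁹ = 1.99663×10¹² K⁴, so P_net = 54.3 W.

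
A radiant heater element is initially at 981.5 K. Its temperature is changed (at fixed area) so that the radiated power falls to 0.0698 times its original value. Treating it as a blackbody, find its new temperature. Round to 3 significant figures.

T₂ ≈ 504 K

P ∝ T⁴, so T₂/T₁ = (P₂/P₁)^(1/4) = (0.0698)^(1/4) = 0.514001.
T₂ = 981.5 × 0.514001 = 504 K.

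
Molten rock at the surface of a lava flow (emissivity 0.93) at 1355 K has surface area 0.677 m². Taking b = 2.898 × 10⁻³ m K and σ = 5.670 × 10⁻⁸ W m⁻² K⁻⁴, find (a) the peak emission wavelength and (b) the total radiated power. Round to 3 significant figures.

λ_max ≈ 2.14 μm; P ≈ 1.20×10⁵ W

(a) λ_max = b/T = 2.898×10⁻³/1355 = 2.139×10⁻⁶ m = 2.14 μm.
Area A = 0.677 m².
(b) P = εσAT⁴ = 0.93×5.670×10⁻⁸×0.677×(1355)⁴ = 1.20×10⁵ W.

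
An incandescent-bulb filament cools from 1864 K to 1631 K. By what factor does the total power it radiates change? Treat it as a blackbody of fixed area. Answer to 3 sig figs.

P₂/P₁ ≈ 0.586

P ∝ T⁴, so P₂/P₁ = (T₂/T₁)⁴ = (1631/1864)⁴ = (0.875000)⁴ = 0.586.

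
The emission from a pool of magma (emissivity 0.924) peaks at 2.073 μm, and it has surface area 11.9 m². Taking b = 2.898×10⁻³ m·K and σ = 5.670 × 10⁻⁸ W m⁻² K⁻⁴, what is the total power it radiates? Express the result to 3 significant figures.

Wien's law: T = b/λ_max = 2.898×10⁻³/2.073×10⁻⁶ = 1397.97 K.
Area A = 11.9 m².
Then P = εσAT⁴ = 0.924×5.670×10⁻⁸×11.9×(1397.97)⁴ = 2.38×10⁶ W.

P ≈ 2.38×10⁶ W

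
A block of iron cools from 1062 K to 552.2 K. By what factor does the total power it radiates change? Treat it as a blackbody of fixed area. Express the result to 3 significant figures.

P₂/P₁ ≈ 0.0731

P ∝ T⁴, so P₂/P₁ = (T₂/T₁)⁴ = (552.2/1062)⁴ = (0.519962)⁴ = 0.0731.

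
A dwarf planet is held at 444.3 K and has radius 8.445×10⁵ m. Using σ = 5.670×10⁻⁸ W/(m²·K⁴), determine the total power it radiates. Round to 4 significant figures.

Surface area A = 4πR² = 4π(8.445×10⁵ m)² = 8.96209×10¹² m².
P = σAT⁴ = 5.670×10⁻⁸ × 8.96209×10¹² × (444.3)⁴ = 1.980×10¹⁶ W.

P ≈ 1.980×10¹⁶ W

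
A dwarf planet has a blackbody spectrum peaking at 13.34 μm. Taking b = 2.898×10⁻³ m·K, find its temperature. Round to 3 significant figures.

T ≈ 217 K

Wien's law gives T = b/λ_max = (2.898×10⁻³ m·K)/(1.334×10⁻⁵ m) = 217 K.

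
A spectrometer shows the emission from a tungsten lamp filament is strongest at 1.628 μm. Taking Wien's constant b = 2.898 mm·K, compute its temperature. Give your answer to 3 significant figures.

T ≈ 1.78×10³ K

Wien's law gives T = b/λ_max = (2.898×10⁻³ m·K)/(1.628×10⁻⁶ m) = 1.78×10³ K.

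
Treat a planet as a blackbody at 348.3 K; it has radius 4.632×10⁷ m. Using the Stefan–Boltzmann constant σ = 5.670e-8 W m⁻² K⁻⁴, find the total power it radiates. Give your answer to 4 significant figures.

P ≈ 2.250×10¹⁹ W

Surface area A = 4πR² = 4π(4.632×10⁷ m)² = 2.69617×10¹⁶ m².
P = σAT⁴ = 5.670×10⁻⁸ × 2.69617×10¹⁶ × (348.3)⁴ = 2.250×10¹⁹ W.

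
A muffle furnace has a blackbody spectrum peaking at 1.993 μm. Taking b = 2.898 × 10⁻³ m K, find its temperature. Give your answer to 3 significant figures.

T ≈ 1.45×10³ K

Wien's law gives T = b/λ_max = (2.898×10⁻³ m·K)/(1.993×10⁻⁶ m) = 1.45×10³ K.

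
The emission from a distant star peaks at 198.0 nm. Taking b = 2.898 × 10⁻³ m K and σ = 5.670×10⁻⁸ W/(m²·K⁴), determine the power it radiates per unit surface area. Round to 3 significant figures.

I ≈ 2.60×10⁹ W/m²

Wien's law: T = b/λ_max = 2.898×10⁻³/1.980×10⁻⁷ = 14636.4 K.
Then I = σT⁴ = 5.670×10⁻⁸×(14636.4)⁴ = 2.60×10⁹ W/m².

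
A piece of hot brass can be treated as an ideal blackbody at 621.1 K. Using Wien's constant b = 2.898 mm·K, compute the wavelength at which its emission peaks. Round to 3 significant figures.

Wien's displacement law: λ_max = b/T = (2.898×10⁻³ m·K)/(621.1 K) = 4.666×10⁻⁶ m.
That is 4.67 μm, in the infrared range.

λ_max ≈ 4.67 μm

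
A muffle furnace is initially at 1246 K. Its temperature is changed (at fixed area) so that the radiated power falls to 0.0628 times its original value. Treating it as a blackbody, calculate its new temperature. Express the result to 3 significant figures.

P ∝ T⁴, so T₂/T₁ = (P₂/P₁)^(1/4) = (0.0628)^(1/4) = 0.500599.
T₂ = 1246 × 0.500599 = 624 K.

T₂ ≈ 624 K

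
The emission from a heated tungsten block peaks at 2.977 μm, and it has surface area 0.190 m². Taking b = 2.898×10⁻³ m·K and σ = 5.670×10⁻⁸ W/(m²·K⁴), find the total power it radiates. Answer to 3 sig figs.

Wien's law: T = b/λ_max = 2.898×10⁻³/2.977×10⁻⁶ = 973.463 K.
Area A = 0.190 m².
Then P = σAT⁴ = 5.670×10⁻⁸×0.190×(973.463)⁴ = 9.67×10³ W.

P ≈ 9.67×10³ W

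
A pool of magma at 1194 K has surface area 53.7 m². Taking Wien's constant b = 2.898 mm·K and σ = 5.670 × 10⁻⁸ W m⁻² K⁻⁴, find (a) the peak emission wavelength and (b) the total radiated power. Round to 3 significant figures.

λ_max ≈ 2.43×10³ nm; P ≈ 6.19×10⁶ W

(a) λ_max = b/T = 2.898×10⁻³/1194 = 2.427×10⁻⁶ m = 2.43×10³ nm.
Area A = 53.7 m².
(b) P = σAT⁴ = 5.670×10⁻⁸×53.7×(1194)⁴ = 6.19×10⁶ W.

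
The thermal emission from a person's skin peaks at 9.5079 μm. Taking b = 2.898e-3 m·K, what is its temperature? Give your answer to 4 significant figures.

Wien's law gives T = b/λ_max = (2.898×10⁻³ m·K)/(9.5079×10⁻⁶ m) = 304.8 K.

T ≈ 304.8 K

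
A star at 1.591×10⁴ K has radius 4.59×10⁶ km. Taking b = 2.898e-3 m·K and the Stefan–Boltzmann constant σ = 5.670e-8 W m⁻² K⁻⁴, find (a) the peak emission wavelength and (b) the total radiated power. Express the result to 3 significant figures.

λ_max ≈ 182 nm; P ≈ 9.62×10²⁹ W

(a) λ_max = b/T = 2.898×10⁻³/1.591×10⁴ = 1.821×10⁻⁷ m = 182 nm.
Surface area A = 4πR² = 4π(4.59×10⁹ m)² = 2.64750×10²⁰ m².
(b) P = σAT⁴ = 5.670×10⁻⁸×2.64750×10²⁰×(1.591×10⁴)⁴ = 9.62×10²⁹ W.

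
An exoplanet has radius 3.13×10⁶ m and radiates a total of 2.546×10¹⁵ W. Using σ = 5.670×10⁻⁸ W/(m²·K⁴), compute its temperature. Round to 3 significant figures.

Surface area A = 4πR² = 4π(3.13×10⁶ m)² = 1.23111×10¹⁴ m².
P = σAT⁴ ⇒ T = (P/(σA))^(1/4) = (2.546×10¹⁵/(5.670×10⁻⁸×1.23111×10¹⁴))^(1/4) = 138 K.

T ≈ 138 K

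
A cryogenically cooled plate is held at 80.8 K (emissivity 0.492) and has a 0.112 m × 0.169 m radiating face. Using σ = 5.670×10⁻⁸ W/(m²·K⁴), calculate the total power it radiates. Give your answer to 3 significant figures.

P ≈ 0.0225 W

Area A = 0.112 × 0.169 = 0.018928 m².
P = εσAT⁴ = 0.492 × 5.670×10⁻⁸ × 0.018928 × (80.8)⁴ = 0.0225 W.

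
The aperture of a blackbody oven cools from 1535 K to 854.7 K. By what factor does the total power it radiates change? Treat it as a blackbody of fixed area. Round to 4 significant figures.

P₂/P₁ ≈ 0.09612

P ∝ T⁴, so P₂/P₁ = (T₂/T₁)⁴ = (854.7/1535)⁴ = (0.556808)⁴ = 0.09612.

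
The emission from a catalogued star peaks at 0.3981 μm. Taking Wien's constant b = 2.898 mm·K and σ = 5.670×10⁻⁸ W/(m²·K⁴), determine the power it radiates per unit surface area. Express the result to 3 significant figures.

I ≈ 1.59×10⁸ W/m²

Wien's law: T = b/λ_max = 2.898×10⁻³/3.981×10⁻⁷ = 7279.58 K.
Then I = σT⁴ = 5.670×10⁻⁸×(7279.58)⁴ = 1.59×10⁸ W/m².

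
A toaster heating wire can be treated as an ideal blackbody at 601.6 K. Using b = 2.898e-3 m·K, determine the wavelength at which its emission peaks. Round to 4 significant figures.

Wien's displacement law: λ_max = b/T = (2.898×10⁻³ m·K)/(601.6 K) = 4.8172×10⁻⁶ m.
That is 4.817 μm, in the infrared range.

λ_max ≈ 4.817 μm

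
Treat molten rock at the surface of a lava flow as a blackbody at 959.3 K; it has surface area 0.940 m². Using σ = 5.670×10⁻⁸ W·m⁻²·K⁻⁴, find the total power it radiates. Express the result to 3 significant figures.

Area A = 0.940 m².
P = σAT⁴ = 5.670×10⁻⁸ × 0.940 × (959.3)⁴ = 4.51×10⁴ W.

P ≈ 4.51×10⁴ W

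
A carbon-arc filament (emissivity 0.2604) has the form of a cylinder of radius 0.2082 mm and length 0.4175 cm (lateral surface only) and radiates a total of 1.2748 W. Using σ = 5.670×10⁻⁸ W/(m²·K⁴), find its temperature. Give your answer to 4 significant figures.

Lateral area A = 2πrL = 2π×2.082×10⁻⁴×4.175×10⁻³ = 5.46156×10⁻⁶ m².
P = εσAT⁴ ⇒ T = (P/(εσA))^(1/4) = (1.2748/(0.2604×5.670×10⁻⁸×5.46156×10⁻⁶))^(1/4) = 1994 K.

T ≈ 1994 K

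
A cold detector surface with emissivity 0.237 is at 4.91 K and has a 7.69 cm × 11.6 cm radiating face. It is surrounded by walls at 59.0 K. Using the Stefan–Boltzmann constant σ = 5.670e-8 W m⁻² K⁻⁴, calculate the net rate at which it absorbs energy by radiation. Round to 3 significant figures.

Area A = 0.0769 × 0.116 = 8.9204×10⁻³ m².
Net radiated power P_net = εσA(T⁴ − T₀⁴) = 0.237×5.670×10⁻⁸×8.9204×10⁻³×(4.91⁴ − 59.0⁴).
T⁴ − T₀⁴ = 581.200 − 1.21174×10⁷ = -1.21168×10⁷ K⁴, so P_net = -1.45×10⁻³ W — negative, meaning a net gain of 1.45×10⁻³ W.

Net gain ≈ 1.45×10⁻³ W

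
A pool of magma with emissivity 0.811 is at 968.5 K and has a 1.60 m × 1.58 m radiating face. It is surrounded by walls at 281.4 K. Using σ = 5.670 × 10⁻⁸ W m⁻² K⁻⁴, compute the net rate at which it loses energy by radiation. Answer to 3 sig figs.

Net loss ≈ 1.02×10⁵ W

Area A = 1.60 × 1.58 = 2.528 m².
Net radiated power P_net = εσA(T⁴ − T₀⁴) = 0.811×5.670×10⁻⁸×2.528×(968.5⁴ − 281.4⁴).
T⁴ − T₀⁴ = 8.79829×10¹¹ − 6.27042×10⁹ = 8.73559×10¹¹ K⁴, so P_net = 1.02×10⁵ W.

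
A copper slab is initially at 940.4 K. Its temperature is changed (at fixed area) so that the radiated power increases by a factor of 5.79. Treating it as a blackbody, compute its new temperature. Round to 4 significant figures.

T₂ ≈ 1459 K

P ∝ T⁴, so T₂/T₁ = (P₂/P₁)^(1/4) = (5.79)^(1/4) = 1.55121.
T₂ = 940.4 × 1.55121 = 1459 K.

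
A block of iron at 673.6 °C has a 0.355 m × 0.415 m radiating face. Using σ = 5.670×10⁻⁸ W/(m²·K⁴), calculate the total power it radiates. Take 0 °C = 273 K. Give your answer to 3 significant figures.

P ≈ 6.71×10³ W

T = 673.6 °C + 273 = 946.6 K.
Area A = 0.355 × 0.415 = 0.147325 m².
P = σAT⁴ = 5.670×10⁻⁸ × 0.147325 × (946.6)⁴ = 6.71×10³ W.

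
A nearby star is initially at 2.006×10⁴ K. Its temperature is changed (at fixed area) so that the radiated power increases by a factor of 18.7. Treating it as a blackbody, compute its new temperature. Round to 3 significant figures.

T₂ ≈ 4.17×10⁴ K

P ∝ T⁴, so T₂/T₁ = (P₂/P₁)^(1/4) = (18.7)^(1/4) = 2.07951.
T₂ = 2.006×10⁴ × 2.07951 = 4.17×10⁴ K.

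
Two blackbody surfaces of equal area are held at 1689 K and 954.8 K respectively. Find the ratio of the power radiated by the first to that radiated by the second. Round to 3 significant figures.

With equal areas, P₁/P₂ = (T₁/T₂)⁴ = (1689/954.8)⁴ = 9.79.

P₁/P₂ ≈ 9.79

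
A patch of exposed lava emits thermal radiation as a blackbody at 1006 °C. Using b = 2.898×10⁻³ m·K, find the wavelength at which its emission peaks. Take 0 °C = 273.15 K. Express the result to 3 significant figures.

λ_max ≈ 2.27 μm

T = 1006 °C + 273.15 = 1279.15 K.
Wien's displacement law: λ_max = b/T = (2.898×10⁻³ m·K)/(1279.15 K) = 2.266×10⁻⁶ m.
That is 2.27 μm, in the infrared range.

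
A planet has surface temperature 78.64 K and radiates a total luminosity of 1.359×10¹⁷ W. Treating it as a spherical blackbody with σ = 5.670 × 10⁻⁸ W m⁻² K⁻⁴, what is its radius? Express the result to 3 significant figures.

R ≈ 7.06×10⁷ m

L = 4πR²σT⁴ ⇒ R = √(L/(4πσT⁴)).
σT⁴ = 2.16849 W/m², so R = √(1.359×10¹⁷/(4π×2.16849)) = 7.06×10⁷ m.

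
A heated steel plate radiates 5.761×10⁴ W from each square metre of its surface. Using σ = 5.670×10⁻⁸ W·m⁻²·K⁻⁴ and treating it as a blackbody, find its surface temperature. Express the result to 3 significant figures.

T ≈ 1.00×10³ K

I = σT⁴, so T = (I/σ)^(1/4) = (5.761×10⁴/(5.670×10⁻⁸))^(1/4) = 1.00×10³ K.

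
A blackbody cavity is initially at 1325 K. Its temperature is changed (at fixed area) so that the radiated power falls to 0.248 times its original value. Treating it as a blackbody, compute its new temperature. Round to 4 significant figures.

T₂ ≈ 935.0 K

P ∝ T⁴, so T₂/T₁ = (P₂/P₁)^(1/4) = (0.248)^(1/4) = 0.705688.
T₂ = 1325 × 0.705688 = 935.0 K.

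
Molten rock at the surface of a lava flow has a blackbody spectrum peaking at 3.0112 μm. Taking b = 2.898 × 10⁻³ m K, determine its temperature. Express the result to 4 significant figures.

T ≈ 962.4 K

Wien's law gives T = b/λ_max = (2.898×10⁻³ m·K)/(3.0112×10⁻⁶ m) = 962.4 K.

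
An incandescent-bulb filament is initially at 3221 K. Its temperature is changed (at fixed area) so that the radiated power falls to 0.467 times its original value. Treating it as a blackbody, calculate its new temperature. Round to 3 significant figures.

T₂ ≈ 2.66×10³ K

P ∝ T⁴, so T₂/T₁ = (P₂/P₁)^(1/4) = (0.467)^(1/4) = 0.826664.
T₂ = 3221 × 0.826664 = 2.66×10³ K.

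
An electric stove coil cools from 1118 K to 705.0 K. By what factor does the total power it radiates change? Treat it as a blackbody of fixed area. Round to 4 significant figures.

P₂/P₁ ≈ 0.1581

P ∝ T⁴, so P₂/P₁ = (T₂/T₁)⁴ = (705.0/1118)⁴ = (0.630590)⁴ = 0.1581.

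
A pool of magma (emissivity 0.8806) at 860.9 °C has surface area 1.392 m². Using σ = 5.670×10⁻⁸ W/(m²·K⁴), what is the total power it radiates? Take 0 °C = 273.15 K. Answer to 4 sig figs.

T = 860.9 °C + 273.15 = 1134.05 K.
Area A = 1.392 m².
P = εσAT⁴ = 0.8806 × 5.670×10⁻⁸ × 1.392 × (1134.05)⁴ = 1.150×10⁵ W.

P ≈ 1.150×10⁵ W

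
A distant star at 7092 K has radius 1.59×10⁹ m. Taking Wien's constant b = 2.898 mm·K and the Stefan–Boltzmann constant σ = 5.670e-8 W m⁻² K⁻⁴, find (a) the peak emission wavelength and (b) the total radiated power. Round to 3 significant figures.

λ_max ≈ 0.409 μm; P ≈ 4.56×10²⁷ W

(a) λ_max = b/T = 2.898×10⁻³/7092 = 4.086×10⁻⁷ m = 0.409 μm.
Surface area A = 4πR² = 4π(1.59×10⁹ m)² = 3.17690×10¹⁹ m².
(b) P = σAT⁴ = 5.670×10⁻⁸×3.17690×10¹⁹×(7092)⁴ = 4.56×10²⁷ W.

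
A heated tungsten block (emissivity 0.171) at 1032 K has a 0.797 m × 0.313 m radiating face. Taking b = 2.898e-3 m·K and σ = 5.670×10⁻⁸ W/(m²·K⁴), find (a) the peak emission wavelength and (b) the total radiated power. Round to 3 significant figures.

λ_max ≈ 2.81 μm; P ≈ 2.74×10³ W

(a) λ_max = b/T = 2.898×10⁻³/1032 = 2.808×10⁻⁶ m = 2.81 μm.
Area A = 0.797 × 0.313 = 0.249461 m².
(b) P = εσAT⁴ = 0.171×5.670×10⁻⁸×0.249461×(1032)⁴ = 2.74×10³ W.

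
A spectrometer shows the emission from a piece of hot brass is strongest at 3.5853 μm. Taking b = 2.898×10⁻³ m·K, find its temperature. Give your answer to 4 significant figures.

T ≈ 808.3 K

Wien's law gives T = b/λ_max = (2.898×10⁻³ m·K)/(3.5853×10⁻⁶ m) = 808.3 K.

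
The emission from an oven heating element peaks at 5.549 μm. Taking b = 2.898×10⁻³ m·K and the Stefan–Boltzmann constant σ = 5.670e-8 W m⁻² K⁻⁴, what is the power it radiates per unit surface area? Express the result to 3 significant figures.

I ≈ 4.22×10³ W/m²

Wien's law: T = b/λ_max = 2.898×10⁻³/5.549×10⁻⁶ = 522.256 K.
Then I = σT⁴ = 5.670×10⁻⁸×(522.256)⁴ = 4.22×10³ W/m².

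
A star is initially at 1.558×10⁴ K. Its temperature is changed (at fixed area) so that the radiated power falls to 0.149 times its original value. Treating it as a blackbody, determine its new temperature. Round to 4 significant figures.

P ∝ T⁴, so T₂/T₁ = (P₂/P₁)^(1/4) = (0.149)^(1/4) = 0.621293.
T₂ = 1.558×10⁴ × 0.621293 = 9680 K.

T₂ ≈ 9680 K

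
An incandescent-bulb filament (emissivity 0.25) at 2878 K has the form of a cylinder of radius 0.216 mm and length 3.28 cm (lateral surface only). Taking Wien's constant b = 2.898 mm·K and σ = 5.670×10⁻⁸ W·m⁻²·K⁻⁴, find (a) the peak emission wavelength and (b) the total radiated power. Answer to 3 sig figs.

(a) λ_max = b/T = 2.898×10⁻³/2878 = 1.007×10⁻⁶ m = 1.01×10³ nm.
Lateral area A = 2πrL = 2π×2.16×10⁻⁴×0.0328 = 4.45151×10⁻⁵ m².
(b) P = εσAT⁴ = 0.25×5.670×10⁻⁸×4.45151×10⁻⁵×(2878)⁴ = 43.3 W.

λ_max ≈ 1.01×10³ nm; P ≈ 43.3 W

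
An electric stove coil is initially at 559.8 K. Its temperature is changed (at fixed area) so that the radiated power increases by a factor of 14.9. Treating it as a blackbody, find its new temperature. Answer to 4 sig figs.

P ∝ T⁴, so T₂/T₁ = (P₂/P₁)^(1/4) = (14.9)^(1/4) = 1.96470.
T₂ = 559.8 × 1.96470 = 1100 K.

T₂ ≈ 1100 K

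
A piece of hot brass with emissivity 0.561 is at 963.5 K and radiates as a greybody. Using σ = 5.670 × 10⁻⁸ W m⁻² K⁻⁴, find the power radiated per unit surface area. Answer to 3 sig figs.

I ≈ 2.74×10⁴ W/m²

Stefan–Boltzmann: I = εσT⁴ = 0.561 × 5.670×10⁻⁸ × (963.5)⁴ = 2.74×10⁴ W/m².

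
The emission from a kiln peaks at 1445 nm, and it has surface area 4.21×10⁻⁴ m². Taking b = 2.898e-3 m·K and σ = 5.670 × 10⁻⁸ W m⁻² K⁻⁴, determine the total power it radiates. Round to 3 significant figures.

P ≈ 386 W

Wien's law: T = b/λ_max = 2.898×10⁻³/1.445×10⁻⁶ = 2005.54 K.
Area A = 4.21×10⁻⁴ m².
Then P = σAT⁴ = 5.670×10⁻⁸×4.21×10⁻⁴×(2005.54)⁴ = 386 W.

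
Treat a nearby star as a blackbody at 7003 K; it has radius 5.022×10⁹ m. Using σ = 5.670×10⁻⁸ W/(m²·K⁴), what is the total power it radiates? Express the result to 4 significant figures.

Surface area A = 4πR² = 4π(5.022×10⁹ m)² = 3.16930×10²⁰ m².
P = σAT⁴ = 5.670×10⁻⁸ × 3.16930×10²⁰ × (7003)⁴ = 4.322×10²⁸ W.

P ≈ 4.322×10²⁸ W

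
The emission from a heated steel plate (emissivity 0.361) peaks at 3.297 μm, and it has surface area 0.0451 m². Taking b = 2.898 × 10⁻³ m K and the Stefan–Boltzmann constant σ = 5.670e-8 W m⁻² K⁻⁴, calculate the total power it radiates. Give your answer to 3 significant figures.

P ≈ 551 W

Wien's law: T = b/λ_max = 2.898×10⁻³/3.297×10⁻⁶ = 878.981 K.
Area A = 0.0451 m².
Then P = εσAT⁴ = 0.361×5.670×10⁻⁸×0.0451×(878.981)⁴ = 551 W.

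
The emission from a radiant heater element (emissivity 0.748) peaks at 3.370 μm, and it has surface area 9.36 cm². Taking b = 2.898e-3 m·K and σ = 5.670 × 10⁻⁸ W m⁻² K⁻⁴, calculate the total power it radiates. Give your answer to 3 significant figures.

Wien's law: T = b/λ_max = 2.898×10⁻³/3.370×10⁻⁶ = 859.941 K.
Area A = 9.36 cm² = 9.36×10⁻⁴ m².
Then P = εσAT⁴ = 0.748×5.670×10⁻⁸×9.36×10⁻⁴×(859.941)⁴ = 21.7 W.

P ≈ 21.7 W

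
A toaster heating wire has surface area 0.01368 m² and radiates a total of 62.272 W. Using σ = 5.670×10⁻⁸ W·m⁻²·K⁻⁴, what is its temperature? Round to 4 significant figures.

T ≈ 532.3 K

Area A = 0.01368 m².
P = σAT⁴ ⇒ T = (P/(σA))^(1/4) = (62.272/(5.670×10⁻⁸×0.01368))^(1/4) = 532.3 K.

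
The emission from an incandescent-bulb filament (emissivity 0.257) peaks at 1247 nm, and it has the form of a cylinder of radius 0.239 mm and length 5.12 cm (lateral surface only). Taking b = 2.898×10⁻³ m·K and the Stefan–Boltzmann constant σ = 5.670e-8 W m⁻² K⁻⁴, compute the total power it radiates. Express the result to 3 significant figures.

Wien's law: T = b/λ_max = 2.898×10⁻³/1.247×10⁻⁶ = 2323.98 K.
Lateral area A = 2πrL = 2π×2.39×10⁻⁴×0.0512 = 7.68861×10⁻⁵ m².
Then P = εσAT⁴ = 0.257×5.670×10⁻⁸×7.68861×10⁻⁵×(2323.98)⁴ = 32.7 W.

P ≈ 32.7 W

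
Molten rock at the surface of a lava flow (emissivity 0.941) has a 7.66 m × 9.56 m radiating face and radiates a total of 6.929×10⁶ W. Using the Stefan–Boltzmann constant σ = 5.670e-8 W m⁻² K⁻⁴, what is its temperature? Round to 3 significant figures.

T ≈ 1.15×10³ K

Area A = 7.66 × 9.56 = 73.2296 m².
P = εσAT⁴ ⇒ T = (P/(εσA))^(1/4) = (6.929×10⁶/(0.941×5.670×10⁻⁸×73.2296))^(1/4) = 1.15×10³ K.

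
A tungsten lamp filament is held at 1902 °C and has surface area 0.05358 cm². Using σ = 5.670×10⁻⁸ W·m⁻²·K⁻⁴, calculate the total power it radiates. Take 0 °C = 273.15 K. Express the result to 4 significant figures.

P ≈ 6.801 W

T = 1902 °C + 273.15 = 2175.15 K.
Area A = 0.05358 cm² = 5.358×10⁻⁶ m².
P = σAT⁴ = 5.670×10⁻⁸ × 5.358×10⁻⁶ × (2175.15)⁴ = 6.801 W.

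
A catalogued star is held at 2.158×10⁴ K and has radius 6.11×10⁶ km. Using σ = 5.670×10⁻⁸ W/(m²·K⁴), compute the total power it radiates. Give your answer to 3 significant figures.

P ≈ 5.77×10³⁰ W

Surface area A = 4πR² = 4π(6.11×10⁹ m)² = 4.69129×10²⁰ m².
P = σAT⁴ = 5.670×10⁻⁸ × 4.69129×10²⁰ × (2.158×10⁴)⁴ = 5.77×10³⁰ W.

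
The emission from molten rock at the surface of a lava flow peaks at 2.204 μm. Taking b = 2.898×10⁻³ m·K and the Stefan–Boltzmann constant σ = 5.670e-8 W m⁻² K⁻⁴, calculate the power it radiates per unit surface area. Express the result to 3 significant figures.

I ≈ 1.69×10⁵ W/m²

Wien's law: T = b/λ_max = 2.898×10⁻³/2.204×10⁻⁶ = 1314.88 K.
Then I = σT⁴ = 5.670×10⁻⁸×(1314.88)⁴ = 1.69×10⁵ W/m².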